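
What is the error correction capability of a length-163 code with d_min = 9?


Correction capability = floor((d-1)/2) = floor((9-1)/2) = 4

4 errors


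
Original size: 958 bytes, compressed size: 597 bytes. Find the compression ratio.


Ratio = original / compressed = 958 / 597 = 1.6047

1.6047


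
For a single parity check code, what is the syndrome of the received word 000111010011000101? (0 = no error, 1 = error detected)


Syndrome = XOR of all bits = 0 XOR 0 XOR 0 XOR 1 XOR 1 XOR 1 XOR 0 XOR 1 XOR 0 XOR 0 XOR 1 XOR 1 XOR 0 XOR 0 XOR 0 XOR 1 XOR 0 XOR 1 = 0

0


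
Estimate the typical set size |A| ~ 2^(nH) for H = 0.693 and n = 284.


log2|A_typical| = nH = 284 * 0.693 = 196.812, so |A_typical| ~ 2^196.812 = 1.763e+59

1.763e+59


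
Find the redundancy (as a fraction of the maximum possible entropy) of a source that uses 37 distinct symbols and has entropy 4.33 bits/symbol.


H_max = log2(K) = log2(37) = 5.2095 bits/symbol. Redundancy = 1 - H/H_max = 1 - 4.33/5.2095 = 1 - 0.8312 = 0.1688

0.1688


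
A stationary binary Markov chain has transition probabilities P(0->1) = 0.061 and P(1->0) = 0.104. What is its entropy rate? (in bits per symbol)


Stationary distribution: pi_0 = p10/(p01+p10) = 0.6303, pi_1 = 0.3697. Entropy rate H' = pi_0*H(p01) + pi_1*H(p10) = 0.6303*0.3314 + 0.3697*0.4815 = 0.3869

0.3869 bits/symbol


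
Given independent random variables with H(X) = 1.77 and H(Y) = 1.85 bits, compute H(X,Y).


For independent variables, H(X,Y) = H(X) + H(Y) = 1.77 + 1.85 = 3.62

3.62 bits


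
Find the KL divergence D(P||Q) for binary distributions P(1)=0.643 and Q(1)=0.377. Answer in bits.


KL = p*log2(p/q) + (1-p)*log2((1-p)/(1-q)) = 0.643*log2(0.643/0.377) + 0.357*log2(0.357/0.623) = 0.2085

0.2085 bits


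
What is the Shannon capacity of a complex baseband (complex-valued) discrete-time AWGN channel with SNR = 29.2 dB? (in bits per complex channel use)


SNR_linear = 10^(29.2/10) = 831.7638; C = log2(1 + SNR_linear) = log2(1 + 831.7638) = 9.7018

9.7018 bits/channel use


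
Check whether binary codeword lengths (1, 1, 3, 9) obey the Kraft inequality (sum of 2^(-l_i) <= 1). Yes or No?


Kraft sum = sum(2^(-l_i)) = 1.127, need <= 1. Result: violated (a binary prefix-free code with these lengths cannot exist)

No


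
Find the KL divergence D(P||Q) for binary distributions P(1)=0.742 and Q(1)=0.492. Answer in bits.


KL = p*log2(p/q) + (1-p)*log2((1-p)/(1-q)) = 0.742*log2(0.742/0.492) + 0.258*log2(0.258/0.508) = 0.1876

0.1876 bits


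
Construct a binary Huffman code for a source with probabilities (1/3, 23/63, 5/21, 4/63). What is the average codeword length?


Huffman construction (repeatedly merge the two least-probable nodes; each merge adds 1 bit to every symbol beneath it): 4/63 + 5/21 = 19/63; 19/63 + 1/3 = 40/63; 23/63 + 40/63 = 1. Resulting codeword lengths (in the order the probabilities were given): (2, 1, 3, 3). L_avg = sum(p_i * l_i) = 1/3*2 + 23/63*1 + 5/21*3 + 4/63*3 = 122/63 = 1.9365

1.9365 bits


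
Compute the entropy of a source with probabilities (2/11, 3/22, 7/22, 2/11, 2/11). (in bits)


H = -sum(p_i * log2(p_i)). Terms: -(2/11)*log2(2/11) = 0.447169; -(3/22)*log2(3/22) = 0.391973; -(7/22)*log2(7/22) = 0.525661; -(2/11)*log2(2/11) = 0.447169; -(2/11)*log2(2/11) = 0.447169. H = 0.447169 + 0.391973 + 0.525661 + 0.447169 + 0.447169 = 2.2591

2.2591 bits


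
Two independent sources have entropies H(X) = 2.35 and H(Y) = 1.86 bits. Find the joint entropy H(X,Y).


For independent variables, H(X,Y) = H(X) + H(Y) = 2.35 + 1.86 = 4.21

4.21 bits


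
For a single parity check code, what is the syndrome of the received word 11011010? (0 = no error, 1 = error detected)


Syndrome = XOR of all bits = 1 XOR 1 XOR 0 XOR 1 XOR 1 XOR 0 XOR 1 XOR 0 = 1

1


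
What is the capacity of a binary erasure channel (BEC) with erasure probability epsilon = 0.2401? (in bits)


C = 1 - epsilon = 1 - 0.2401 = 0.7599

0.7599 bits


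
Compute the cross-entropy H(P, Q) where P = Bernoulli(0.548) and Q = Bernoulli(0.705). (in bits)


H(P,Q) = -p*log2(q) - (1-p)*log2(1-q). -0.548*log2(0.705) = 0.276359; -0.452*log2(0.295) = 0.796068. H(P,Q) = 0.276359 + 0.796068 = 1.0724

1.0724 bits


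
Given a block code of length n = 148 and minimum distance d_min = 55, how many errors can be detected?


Detection capability = d_min - 1 = 55 - 1 = 54

54 errors


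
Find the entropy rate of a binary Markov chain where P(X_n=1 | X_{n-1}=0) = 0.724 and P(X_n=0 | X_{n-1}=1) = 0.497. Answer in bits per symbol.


Stationary distribution: pi_0 = p10/(p01+p10) = 0.407, pi_1 = 0.593. Entropy rate H' = pi_0*H(p01) + pi_1*H(p10) = 0.407*0.8499 + 0.593*1.0 = 0.9389

0.9389 bits/symbol


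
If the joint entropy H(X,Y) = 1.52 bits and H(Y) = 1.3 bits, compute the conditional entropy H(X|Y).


H(X|Y) = H(X,Y) - H(Y) = 1.52 - 1.3 = 0.22

0.22 bits


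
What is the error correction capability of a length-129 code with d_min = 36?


Correction capability = floor((d-1)/2) = floor((36-1)/2) = 17

17 errors


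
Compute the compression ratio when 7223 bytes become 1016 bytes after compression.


Ratio = original / compressed = 7223 / 1016 = 7.1093

7.1093


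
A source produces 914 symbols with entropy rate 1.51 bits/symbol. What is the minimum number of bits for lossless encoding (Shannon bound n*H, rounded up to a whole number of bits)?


Minimum bits >= n * H = 914 * 1.51 = 1380.14, rounded up to a whole number of bits = 1381

1381 bits


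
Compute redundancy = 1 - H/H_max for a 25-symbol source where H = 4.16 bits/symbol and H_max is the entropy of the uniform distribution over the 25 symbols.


H_max = log2(K) = log2(25) = 4.6439 bits/symbol. Redundancy = 1 - H/H_max = 1 - 4.16/4.6439 = 1 - 0.8958 = 0.1042

0.1042


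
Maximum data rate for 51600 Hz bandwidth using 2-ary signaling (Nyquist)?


Rate = 2 * B * log2(M) = 2 * 51600 * 1.0 = 103200.0

103200.0 bps


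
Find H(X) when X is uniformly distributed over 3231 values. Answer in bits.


H = log2(n) = log2(3231) = 11.6578

11.6578 bits


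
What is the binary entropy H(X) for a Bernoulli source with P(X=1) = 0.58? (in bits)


H = -p*log2(p) - (1-p)*log2(1-p). -0.58*log2(0.58) = 0.455808; -0.42*log2(0.42) = 0.525646. H = 0.455808 + 0.525646 = 0.9815

0.9815 bits


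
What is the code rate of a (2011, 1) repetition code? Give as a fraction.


Rate = k/n = 1/2011

1/2011


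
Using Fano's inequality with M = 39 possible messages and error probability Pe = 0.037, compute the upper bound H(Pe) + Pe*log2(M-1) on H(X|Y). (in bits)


H(Pe) = -Pe*log2(Pe) - (1-Pe)*log2(1-Pe) = -0.037*log2(0.037) - 0.963*log2(0.963) = 0.175984 + 0.052380 = 0.2284. Pe*log2(M-1) = 0.037*log2(38) = 0.194173. Bound = H(Pe) + Pe*log2(M-1) = 0.175984 + 0.052380 + 0.194173 = 0.4225

0.4225 bits


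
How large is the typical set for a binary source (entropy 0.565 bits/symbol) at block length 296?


log2|A_typical| = nH = 296 * 0.565 = 167.24, so |A_typical| ~ 2^167.24 = 2.209e+50

2.209e+50


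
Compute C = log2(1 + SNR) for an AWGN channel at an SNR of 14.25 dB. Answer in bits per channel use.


SNR_linear = 10^(14.25/10) = 26.6073; C = log2(1 + SNR_linear) = log2(1 + 26.6073) = 4.787

4.787 bits/channel use


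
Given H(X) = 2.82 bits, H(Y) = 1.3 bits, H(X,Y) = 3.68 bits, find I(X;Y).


I(X;Y) = H(X) + H(Y) - H(X,Y) = 2.82 + 1.3 - 3.68 = 0.44

0.44 bits


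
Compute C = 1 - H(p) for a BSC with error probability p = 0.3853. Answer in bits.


H(p) = -p*log2(p) - (1-p)*log2(1-p) = -0.3853*log2(0.3853) - 0.6147*log2(0.6147) = 0.530152 + 0.431547 = 0.9617. C = 1 - H(p) = 1 - 0.9617 = 0.0383

0.0383 bits


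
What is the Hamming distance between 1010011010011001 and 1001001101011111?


Count differing positions: . . ^ ^ . ^ . ^ ^ ^ . . . ^ ^ . = 8 differences

8


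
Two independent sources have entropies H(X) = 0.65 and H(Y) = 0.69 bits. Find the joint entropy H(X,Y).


For independent variables, H(X,Y) = H(X) + H(Y) = 0.65 + 0.69 = 1.34

1.34 bits


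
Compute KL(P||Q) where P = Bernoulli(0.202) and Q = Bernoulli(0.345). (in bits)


KL = p*log2(p/q) + (1-p)*log2((1-p)/(1-q)) = 0.202*log2(0.202/0.345) + 0.798*log2(0.798/0.655) = 0.0714

0.0714 bits


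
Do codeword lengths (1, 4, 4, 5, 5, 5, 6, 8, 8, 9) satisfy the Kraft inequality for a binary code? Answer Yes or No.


Kraft sum = sum(2^(-l_i)) = 0.7441, need <= 1. Result: satisfied (a binary prefix-free code with these lengths exists)

Yes


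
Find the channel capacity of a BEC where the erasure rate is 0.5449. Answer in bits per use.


C = 1 - epsilon = 1 - 0.5449 = 0.4551

0.4551 bits


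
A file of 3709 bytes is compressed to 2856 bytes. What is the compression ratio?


Ratio = original / compressed = 3709 / 2856 = 1.2987

1.2987


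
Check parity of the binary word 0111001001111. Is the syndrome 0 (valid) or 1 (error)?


Syndrome = XOR of all bits = 0 XOR 1 XOR 1 XOR 1 XOR 0 XOR 0 XOR 1 XOR 0 XOR 0 XOR 1 XOR 1 XOR 1 XOR 1 = 0

0


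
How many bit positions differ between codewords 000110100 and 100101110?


Count differing positions: ^ . . . ^ ^ . ^ . = 4 differences

4


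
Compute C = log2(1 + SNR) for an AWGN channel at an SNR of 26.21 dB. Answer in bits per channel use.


SNR_linear = 10^(26.21/10) = 417.8304; C = log2(1 + SNR_linear) = log2(1 + 417.8304) = 8.7102

8.7102 bits/channel use


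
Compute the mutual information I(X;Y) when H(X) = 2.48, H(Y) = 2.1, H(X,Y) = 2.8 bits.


I(X;Y) = H(X) + H(Y) - H(X,Y) = 2.48 + 2.1 - 2.8 = 1.78

1.78 bits


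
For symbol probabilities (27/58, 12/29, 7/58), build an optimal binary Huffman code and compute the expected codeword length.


Huffman construction (repeatedly merge the two least-probable nodes; each merge adds 1 bit to every symbol beneath it): 7/58 + 12/29 = 31/58; 27/58 + 31/58 = 1. Resulting codeword lengths (in the order the probabilities were given): (1, 2, 2). L_avg = sum(p_i * l_i) = 27/58*1 + 12/29*2 + 7/58*2 = 89/58 = 1.5345

1.5345 bits


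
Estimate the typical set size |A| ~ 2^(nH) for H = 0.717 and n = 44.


log2|A_typical| = nH = 44 * 0.717 = 31.548, so |A_typical| ~ 2^31.548 = 3.140e+09

3.140e+09


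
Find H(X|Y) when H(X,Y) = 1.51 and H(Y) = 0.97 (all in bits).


H(X|Y) = H(X,Y) - H(Y) = 1.51 - 0.97 = 0.54

0.54 bits


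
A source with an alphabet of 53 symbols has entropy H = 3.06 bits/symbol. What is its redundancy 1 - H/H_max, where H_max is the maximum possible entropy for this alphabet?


H_max = log2(K) = log2(53) = 5.7279 bits/symbol. Redundancy = 1 - H/H_max = 1 - 3.06/5.7279 = 1 - 0.5342 = 0.4658

0.4658


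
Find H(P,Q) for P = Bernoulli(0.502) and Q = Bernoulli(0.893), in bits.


H(P,Q) = -p*log2(q) - (1-p)*log2(1-q). -0.502*log2(0.893) = 0.081960; -0.498*log2(0.107) = 1.605710. H(P,Q) = 0.081960 + 1.605710 = 1.6877

1.6877 bits


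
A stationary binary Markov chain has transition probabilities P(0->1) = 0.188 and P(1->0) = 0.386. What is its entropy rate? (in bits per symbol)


Stationary distribution: pi_0 = p10/(p01+p10) = 0.6725, pi_1 = 0.3275. Entropy rate H' = pi_0*H(p01) + pi_1*H(p10) = 0.6725*0.6973 + 0.3275*0.9622 = 0.784

0.784 bits/symbol


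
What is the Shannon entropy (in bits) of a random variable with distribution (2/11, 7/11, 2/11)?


H = -sum(p_i * log2(p_i)). Terms: -(2/11)*log2(2/11) = 0.447169; -(7/11)*log2(7/11) = 0.414958; -(2/11)*log2(2/11) = 0.447169. H = 0.447169 + 0.414958 + 0.447169 = 1.3093

1.3093 bits


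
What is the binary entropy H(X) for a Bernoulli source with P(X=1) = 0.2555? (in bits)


H = -p*log2(p) - (1-p)*log2(1-p). -0.2555*log2(0.2555) = 0.502979; -0.7445*log2(0.7445) = 0.316901. H = 0.502979 + 0.316901 = 0.8199

0.8199 bits


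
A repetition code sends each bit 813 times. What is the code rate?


Rate = k/n = 1/813

1/813


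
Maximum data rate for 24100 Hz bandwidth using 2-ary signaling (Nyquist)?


Rate = 2 * B * log2(M) = 2 * 24100 * 1.0 = 48200.0

48200.0 bps


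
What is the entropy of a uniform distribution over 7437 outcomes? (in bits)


H = log2(n) = log2(7437) = 12.8605

12.8605 bits


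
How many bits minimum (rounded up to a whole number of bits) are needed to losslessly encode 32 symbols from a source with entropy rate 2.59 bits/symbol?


Minimum bits >= n * H = 32 * 2.59 = 82.88, rounded up to a whole number of bits = 83

83 bits


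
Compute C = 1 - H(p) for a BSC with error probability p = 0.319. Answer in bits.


H(p) = -p*log2(p) - (1-p)*log2(1-p) = -0.319*log2(0.319) - 0.681*log2(0.681) = 0.525831 + 0.377460 = 0.9033. C = 1 - H(p) = 1 - 0.9033 = 0.0967

0.0967 bits


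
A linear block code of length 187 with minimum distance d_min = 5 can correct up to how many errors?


Correction capability = floor((d-1)/2) = floor((5-1)/2) = 2

2 errors


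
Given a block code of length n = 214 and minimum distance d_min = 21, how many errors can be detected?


Detection capability = d_min - 1 = 21 - 1 = 20

20 errors


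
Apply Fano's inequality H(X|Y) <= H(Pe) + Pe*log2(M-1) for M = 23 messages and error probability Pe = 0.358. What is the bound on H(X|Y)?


H(Pe) = -Pe*log2(Pe) - (1-Pe)*log2(1-Pe) = -0.358*log2(0.358) - 0.642*log2(0.642) = 0.530545 + 0.410466 = 0.941. Pe*log2(M-1) = 0.358*log2(22) = 1.596477. Bound = H(Pe) + Pe*log2(M-1) = 0.530545 + 0.410466 + 1.596477 = 2.5375

2.5375 bits


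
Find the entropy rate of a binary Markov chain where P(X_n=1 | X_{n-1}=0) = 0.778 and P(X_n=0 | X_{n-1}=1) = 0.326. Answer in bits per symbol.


Stationary distribution: pi_0 = p10/(p01+p10) = 0.2953, pi_1 = 0.7047. Entropy rate H' = pi_0*H(p01) + pi_1*H(p10) = 0.2953*0.7638 + 0.7047*0.9108 = 0.8674

0.8674 bits/symbol


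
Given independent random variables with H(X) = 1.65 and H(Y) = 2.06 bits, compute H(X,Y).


For independent variables, H(X,Y) = H(X) + H(Y) = 1.65 + 2.06 = 3.71

3.71 bits


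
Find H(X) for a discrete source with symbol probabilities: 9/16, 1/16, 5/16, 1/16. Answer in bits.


H = -sum(p_i * log2(p_i)). Terms: -(9/16)*log2(9/16) = 0.466917; -(1/16)*log2(1/16) = 0.250000; -(5/16)*log2(5/16) = 0.524397; -(1/16)*log2(1/16) = 0.250000. H = 0.466917 + 0.250000 + 0.524397 + 0.250000 = 1.4913

1.4913 bits


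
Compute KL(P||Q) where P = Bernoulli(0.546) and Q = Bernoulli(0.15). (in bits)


KL = p*log2(p/q) + (1-p)*log2((1-p)/(1-q)) = 0.546*log2(0.546/0.15) + 0.454*log2(0.454/0.85) = 0.6069

0.6069 bits


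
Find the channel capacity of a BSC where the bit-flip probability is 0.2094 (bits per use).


H(p) = -p*log2(p) - (1-p)*log2(1-p) = -0.2094*log2(0.2094) - 0.7906*log2(0.7906) = 0.472337 + 0.267998 = 0.7403. C = 1 - H(p) = 1 - 0.7403 = 0.2597

0.2597 bits


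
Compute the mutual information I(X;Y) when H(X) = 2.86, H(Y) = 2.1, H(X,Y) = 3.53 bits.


I(X;Y) = H(X) + H(Y) - H(X,Y) = 2.86 + 2.1 - 3.53 = 1.43

1.43 bits


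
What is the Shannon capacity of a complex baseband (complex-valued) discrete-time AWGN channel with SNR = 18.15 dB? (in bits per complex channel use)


SNR_linear = 10^(18.15/10) = 65.3131; C = log2(1 + SNR_linear) = log2(1 + 65.3131) = 6.0512

6.0512 bits/channel use


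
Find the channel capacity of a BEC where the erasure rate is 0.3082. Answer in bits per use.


C = 1 - epsilon = 1 - 0.3082 = 0.6918

0.6918 bits


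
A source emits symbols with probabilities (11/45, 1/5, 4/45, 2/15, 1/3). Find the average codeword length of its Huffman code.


Huffman construction (repeatedly merge the two least-probable nodes; each merge adds 1 bit to every symbol beneath it): 4/45 + 2/15 = 2/9; 1/5 + 2/9 = 19/45; 11/45 + 1/3 = 26/45; 19/45 + 26/45 = 1. Resulting codeword lengths (in the order the probabilities were given): (2, 2, 3, 3, 2). L_avg = sum(p_i * l_i) = 11/45*2 + 1/5*2 + 4/45*3 + 2/15*3 + 1/3*2 = 20/9 = 2.2222

2.2222 bits


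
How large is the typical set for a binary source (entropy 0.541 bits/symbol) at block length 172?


log2|A_typical| = nH = 172 * 0.541 = 93.052, so |A_typical| ~ 2^93.052 = 1.027e+28

1.027e+28


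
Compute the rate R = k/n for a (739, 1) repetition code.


Rate = k/n = 1/739

1/739


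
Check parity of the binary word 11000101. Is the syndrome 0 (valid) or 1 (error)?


Syndrome = XOR of all bits = 1 XOR 1 XOR 0 XOR 0 XOR 0 XOR 1 XOR 0 XOR 1 = 0

0


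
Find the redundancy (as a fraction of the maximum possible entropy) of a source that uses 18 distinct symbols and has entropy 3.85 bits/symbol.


H_max = log2(K) = log2(18) = 4.1699 bits/symbol. Redundancy = 1 - H/H_max = 1 - 3.85/4.1699 = 1 - 0.9233 = 0.0767

0.0767


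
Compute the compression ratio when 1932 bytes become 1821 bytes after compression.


Ratio = original / compressed = 1932 / 1821 = 1.061

1.061


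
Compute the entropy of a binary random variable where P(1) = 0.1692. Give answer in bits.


H = -p*log2(p) - (1-p)*log2(1-p). -0.1692*log2(0.1692) = 0.433693; -0.8308*log2(0.8308) = 0.222178. H = 0.433693 + 0.222178 = 0.6559

0.6559 bits


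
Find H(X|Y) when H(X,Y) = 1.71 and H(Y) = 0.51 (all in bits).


H(X|Y) = H(X,Y) - H(Y) = 1.71 - 0.51 = 1.2

1.2 bits


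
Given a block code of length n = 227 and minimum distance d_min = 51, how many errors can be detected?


Detection capability = d_min - 1 = 51 - 1 = 50

50 errors


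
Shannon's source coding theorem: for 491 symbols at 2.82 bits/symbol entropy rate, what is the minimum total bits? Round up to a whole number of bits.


Minimum bits >= n * H = 491 * 2.82 = 1384.62, rounded up to a whole number of bits = 1385

1385 bits


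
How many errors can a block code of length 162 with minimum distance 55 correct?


Correction capability = floor((d-1)/2) = floor((55-1)/2) = 27

27 errors


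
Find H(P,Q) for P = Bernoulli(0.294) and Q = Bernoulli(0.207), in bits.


H(P,Q) = -p*log2(q) - (1-p)*log2(1-q). -0.294*log2(0.207) = 0.668055; -0.706*log2(0.793) = 0.236233. H(P,Q) = 0.668055 + 0.236233 = 0.9043

0.9043 bits


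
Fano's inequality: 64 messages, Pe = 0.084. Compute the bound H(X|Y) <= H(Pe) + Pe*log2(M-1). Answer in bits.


H(Pe) = -Pe*log2(Pe) - (1-Pe)*log2(1-Pe) = -0.084*log2(0.084) - 0.916*log2(0.916) = 0.300171 + 0.115948 = 0.4161. Pe*log2(M-1) = 0.084*log2(63) = 0.502092. Bound = H(Pe) + Pe*log2(M-1) = 0.300171 + 0.115948 + 0.502092 = 0.9182

0.9182 bits


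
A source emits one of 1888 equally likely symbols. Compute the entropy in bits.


H = log2(n) = log2(1888) = 10.8826

10.8826 bits


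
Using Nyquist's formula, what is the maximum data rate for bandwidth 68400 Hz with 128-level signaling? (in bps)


Rate = 2 * B * log2(M) = 2 * 68400 * 7.0 = 957600.0

957600.0 bps


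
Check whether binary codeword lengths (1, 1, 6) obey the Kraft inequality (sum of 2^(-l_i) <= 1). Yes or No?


Kraft sum = sum(2^(-l_i)) = 1.0156, need <= 1. Result: violated (a binary prefix-free code with these lengths cannot exist)

No


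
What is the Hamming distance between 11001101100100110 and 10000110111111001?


Count differing positions: . ^ . . ^ . ^ ^ . ^ ^ . ^ ^ ^ ^ ^ = 11 differences

11


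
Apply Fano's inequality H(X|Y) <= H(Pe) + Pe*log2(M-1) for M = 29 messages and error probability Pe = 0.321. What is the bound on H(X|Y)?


H(Pe) = -Pe*log2(Pe) - (1-Pe)*log2(1-Pe) = -0.321*log2(0.321) - 0.679*log2(0.679) = 0.526233 + 0.379233 = 0.9055. Pe*log2(M-1) = 0.321*log2(28) = 1.543161. Bound = H(Pe) + Pe*log2(M-1) = 0.526233 + 0.379233 + 1.543161 = 2.4486

2.4486 bits


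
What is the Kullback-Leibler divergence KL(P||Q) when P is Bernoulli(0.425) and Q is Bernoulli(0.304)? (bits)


KL = p*log2(p/q) + (1-p)*log2((1-p)/(1-q)) = 0.425*log2(0.425/0.304) + 0.575*log2(0.575/0.696) = 0.047

0.047 bits


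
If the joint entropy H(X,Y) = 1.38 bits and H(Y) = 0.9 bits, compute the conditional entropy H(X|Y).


H(X|Y) = H(X,Y) - H(Y) = 1.38 - 0.9 = 0.48

0.48 bits


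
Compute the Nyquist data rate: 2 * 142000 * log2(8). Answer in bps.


Rate = 2 * B * log2(M) = 2 * 142000 * 3.0 = 852000.0

852000.0 bps


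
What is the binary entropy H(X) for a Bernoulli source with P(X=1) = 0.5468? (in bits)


H = -p*log2(p) - (1-p)*log2(1-p). -0.5468*log2(0.5468) = 0.476216; -0.4532*log2(0.4532) = 0.517455. H = 0.476216 + 0.517455 = 0.9937

0.9937 bits


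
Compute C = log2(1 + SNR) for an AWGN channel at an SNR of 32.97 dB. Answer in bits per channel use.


SNR_linear = 10^(32.97/10) = 1981.527; C = log2(1 + SNR_linear) = log2(1 + 1981.527) = 10.9531

10.9531 bits/channel use


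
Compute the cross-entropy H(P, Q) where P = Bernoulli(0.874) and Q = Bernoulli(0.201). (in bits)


H(P,Q) = -p*log2(q) - (1-p)*log2(1-q). -0.874*log2(0.201) = 2.023076; -0.126*log2(0.799) = 0.040790. H(P,Q) = 2.023076 + 0.040790 = 2.0639

2.0639 bits


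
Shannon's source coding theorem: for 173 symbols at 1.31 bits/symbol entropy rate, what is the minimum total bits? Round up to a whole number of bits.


Minimum bits >= n * H = 173 * 1.31 = 226.63, rounded up to a whole number of bits = 227

227 bits


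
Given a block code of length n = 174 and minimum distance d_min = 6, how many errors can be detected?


Detection capability = d_min - 1 = 6 - 1 = 5

5 errors


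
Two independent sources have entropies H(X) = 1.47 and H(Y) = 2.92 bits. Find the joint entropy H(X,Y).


For independent variables, H(X,Y) = H(X) + H(Y) = 1.47 + 2.92 = 4.39

4.39 bits


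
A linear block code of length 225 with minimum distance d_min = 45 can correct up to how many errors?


Correction capability = floor((d-1)/2) = floor((45-1)/2) = 22

22 errors


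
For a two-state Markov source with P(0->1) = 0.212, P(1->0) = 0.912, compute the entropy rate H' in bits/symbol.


Stationary distribution: pi_0 = p10/(p01+p10) = 0.8114, pi_1 = 0.1886. Entropy rate H' = pi_0*H(p01) + pi_1*H(p10) = 0.8114*0.7453 + 0.1886*0.4298 = 0.6858

0.6858 bits/symbol


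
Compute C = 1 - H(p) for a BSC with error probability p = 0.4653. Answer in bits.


H(p) = -p*log2(p) - (1-p)*log2(1-p) = -0.4653*log2(0.4653) - 0.5347*log2(0.5347) = 0.513583 + 0.482940 = 0.9965. C = 1 - H(p) = 1 - 0.9965 = 0.0035

0.0035 bits


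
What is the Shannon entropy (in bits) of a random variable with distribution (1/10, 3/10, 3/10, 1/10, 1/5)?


H = -sum(p_i * log2(p_i)). Terms: -(1/10)*log2(1/10) = 0.332193; -(3/10)*log2(3/10) = 0.521090; -(3/10)*log2(3/10) = 0.521090; -(1/10)*log2(1/10) = 0.332193; -(1/5)*log2(1/5) = 0.464386. H = 0.332193 + 0.521090 + 0.521090 + 0.332193 + 0.464386 = 2.171

2.171 bits


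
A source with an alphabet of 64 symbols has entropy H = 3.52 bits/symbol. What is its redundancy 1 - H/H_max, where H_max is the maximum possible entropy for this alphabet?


H_max = log2(K) = log2(64) = 6.0 bits/symbol. Redundancy = 1 - H/H_max = 1 - 3.52/6.0 = 1 - 0.5867 = 0.4133

0.4133


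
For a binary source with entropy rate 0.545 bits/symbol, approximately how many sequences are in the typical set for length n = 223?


log2|A_typical| = nH = 223 * 0.545 = 121.535, so |A_typical| ~ 2^121.535 = 3.852e+36

3.852e+36


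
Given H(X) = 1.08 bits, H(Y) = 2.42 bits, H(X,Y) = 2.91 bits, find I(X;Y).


I(X;Y) = H(X) + H(Y) - H(X,Y) = 1.08 + 2.42 - 2.91 = 0.59

0.59 bits


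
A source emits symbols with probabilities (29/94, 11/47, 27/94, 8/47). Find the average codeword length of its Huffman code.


Huffman construction (repeatedly merge the two least-probable nodes; each merge adds 1 bit to every symbol beneath it): 8/47 + 11/47 = 19/47; 27/94 + 29/94 = 28/47; 19/47 + 28/47 = 1. Resulting codeword lengths (in the order the probabilities were given): (2, 2, 2, 2). L_avg = sum(p_i * l_i) = 29/94*2 + 11/47*2 + 27/94*2 + 8/47*2 = 2

2.0 bits


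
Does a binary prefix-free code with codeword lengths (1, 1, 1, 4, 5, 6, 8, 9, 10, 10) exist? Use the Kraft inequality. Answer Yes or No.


Kraft sum = sum(2^(-l_i)) = 1.6172, need <= 1. Result: violated (a binary prefix-free code with these lengths cannot exist)

No


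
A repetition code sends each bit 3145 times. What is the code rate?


Rate = k/n = 1/3145

1/3145


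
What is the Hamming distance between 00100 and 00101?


Count differing positions: . . . . ^ = 1 differences

1


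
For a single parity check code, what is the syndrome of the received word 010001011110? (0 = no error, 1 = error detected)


Syndrome = XOR of all bits = 0 XOR 1 XOR 0 XOR 0 XOR 0 XOR 1 XOR 0 XOR 1 XOR 1 XOR 1 XOR 1 XOR 0 = 0

0


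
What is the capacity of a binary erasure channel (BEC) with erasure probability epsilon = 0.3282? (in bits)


C = 1 - epsilon = 1 - 0.3282 = 0.6718

0.6718 bits


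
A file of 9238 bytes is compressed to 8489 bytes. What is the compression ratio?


Ratio = original / compressed = 9238 / 8489 = 1.0882

1.0882


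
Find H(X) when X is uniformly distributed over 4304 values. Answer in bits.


H = log2(n) = log2(4304) = 12.0715

12.0715 bits


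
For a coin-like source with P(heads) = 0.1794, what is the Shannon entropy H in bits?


H = -p*log2(p) - (1-p)*log2(1-p). -0.1794*log2(0.1794) = 0.444687; -0.8206*log2(0.8206) = 0.234075. H = 0.444687 + 0.234075 = 0.6788

0.6788 bits


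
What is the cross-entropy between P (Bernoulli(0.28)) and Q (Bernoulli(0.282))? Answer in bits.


H(P,Q) = -p*log2(q) - (1-p)*log2(1-q). -0.28*log2(0.282) = 0.511345; -0.72*log2(0.718) = 0.344120. H(P,Q) = 0.511345 + 0.344120 = 0.8555

0.8555 bits


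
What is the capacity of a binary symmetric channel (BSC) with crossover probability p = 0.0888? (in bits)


H(p) = -p*log2(p) - (1-p)*log2(1-p) = -0.0888*log2(0.0888) - 0.9112*log2(0.9112) = 0.310205 + 0.122247 = 0.4325. C = 1 - H(p) = 1 - 0.4325 = 0.5675

0.5675 bits


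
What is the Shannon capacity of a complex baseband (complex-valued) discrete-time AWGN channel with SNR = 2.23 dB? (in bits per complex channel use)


SNR_linear = 10^(2.23/10) = 1.6711; C = log2(1 + SNR_linear) = log2(1 + 1.6711) = 1.4174

1.4174 bits/channel use


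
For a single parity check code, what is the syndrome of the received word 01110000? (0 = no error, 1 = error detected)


Syndrome = XOR of all bits = 0 XOR 1 XOR 1 XOR 1 XOR 0 XOR 0 XOR 0 XOR 0 = 1

1


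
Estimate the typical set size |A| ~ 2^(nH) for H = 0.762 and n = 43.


log2|A_typical| = nH = 43 * 0.762 = 32.766, so |A_typical| ~ 2^32.766 = 7.304e+09

7.304e+09


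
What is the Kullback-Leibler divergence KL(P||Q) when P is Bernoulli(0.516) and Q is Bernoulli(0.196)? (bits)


KL = p*log2(p/q) + (1-p)*log2((1-p)/(1-q)) = 0.516*log2(0.516/0.196) + 0.484*log2(0.484/0.804) = 0.3662

0.3662 bits


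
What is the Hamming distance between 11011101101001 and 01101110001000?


Count differing positions: ^ . ^ ^ . . ^ ^ ^ . . . . ^ = 7 differences

7


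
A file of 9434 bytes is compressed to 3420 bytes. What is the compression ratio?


Ratio = original / compressed = 9434 / 3420 = 2.7585

2.7585


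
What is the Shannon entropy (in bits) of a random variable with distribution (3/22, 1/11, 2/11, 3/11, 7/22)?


H = -sum(p_i * log2(p_i)). Terms: -(3/22)*log2(3/22) = 0.391973; -(1/11)*log2(1/11) = 0.314494; -(2/11)*log2(2/11) = 0.447169; -(3/11)*log2(3/11) = 0.511219; -(7/22)*log2(7/22) = 0.525661. H = 0.391973 + 0.314494 + 0.447169 + 0.511219 + 0.525661 = 2.1905

2.1905 bits


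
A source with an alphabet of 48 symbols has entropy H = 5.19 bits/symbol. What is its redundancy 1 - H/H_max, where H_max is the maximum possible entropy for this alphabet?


H_max = log2(K) = log2(48) = 5.585 bits/symbol. Redundancy = 1 - H/H_max = 1 - 5.19/5.585 = 1 - 0.9293 = 0.0707

0.0707


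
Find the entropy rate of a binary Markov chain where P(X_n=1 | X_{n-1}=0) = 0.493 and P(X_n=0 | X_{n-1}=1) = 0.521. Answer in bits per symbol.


Stationary distribution: pi_0 = p10/(p01+p10) = 0.5138, pi_1 = 0.4862. Entropy rate H' = pi_0*H(p01) + pi_1*H(p10) = 0.5138*0.9999 + 0.4862*0.9987 = 0.9993

0.9993 bits/symbol


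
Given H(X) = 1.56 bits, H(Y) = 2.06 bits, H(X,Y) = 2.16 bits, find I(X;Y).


I(X;Y) = H(X) + H(Y) - H(X,Y) = 1.56 + 2.06 - 2.16 = 1.46

1.46 bits


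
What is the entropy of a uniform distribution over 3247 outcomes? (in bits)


H = log2(n) = log2(3247) = 11.6649

11.6649 bits


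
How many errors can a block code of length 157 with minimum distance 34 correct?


Correction capability = floor((d-1)/2) = floor((34-1)/2) = 16

16 errors


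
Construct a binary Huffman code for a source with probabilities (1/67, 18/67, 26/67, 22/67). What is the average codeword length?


Huffman construction (repeatedly merge the two least-probable nodes; each merge adds 1 bit to every symbol beneath it): 1/67 + 18/67 = 19/67; 19/67 + 22/67 = 41/67; 26/67 + 41/67 = 1. Resulting codeword lengths (in the order the probabilities were given): (3, 3, 1, 2). L_avg = sum(p_i * l_i) = 1/67*3 + 18/67*3 + 26/67*1 + 22/67*2 = 127/67 = 1.8955

1.8955 bits


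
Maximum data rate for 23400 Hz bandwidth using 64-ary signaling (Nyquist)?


Rate = 2 * B * log2(M) = 2 * 23400 * 6.0 = 280800.0

280800.0 bps


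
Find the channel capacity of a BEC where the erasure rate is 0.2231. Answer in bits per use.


C = 1 - epsilon = 1 - 0.2231 = 0.7769

0.7769 bits


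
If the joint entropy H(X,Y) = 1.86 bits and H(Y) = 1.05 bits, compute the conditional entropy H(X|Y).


H(X|Y) = H(X,Y) - H(Y) = 1.86 - 1.05 = 0.81

0.81 bits


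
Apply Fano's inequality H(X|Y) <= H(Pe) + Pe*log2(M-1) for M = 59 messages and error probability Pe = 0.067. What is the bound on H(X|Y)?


H(Pe) = -Pe*log2(Pe) - (1-Pe)*log2(1-Pe) = -0.067*log2(0.067) - 0.933*log2(0.933) = 0.261280 + 0.093348 = 0.3546. Pe*log2(M-1) = 0.067*log2(58) = 0.392485. Bound = H(Pe) + Pe*log2(M-1) = 0.261280 + 0.093348 + 0.392485 = 0.7471

0.7471 bits


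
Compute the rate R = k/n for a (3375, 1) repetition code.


Rate = k/n = 1/3375

1/3375


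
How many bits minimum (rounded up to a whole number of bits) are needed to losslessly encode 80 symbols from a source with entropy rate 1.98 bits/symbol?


Minimum bits >= n * H = 80 * 1.98 = 158.4, rounded up to a whole number of bits = 159

159 bits


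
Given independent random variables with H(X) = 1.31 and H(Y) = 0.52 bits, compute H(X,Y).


For independent variables, H(X,Y) = H(X) + H(Y) = 1.31 + 0.52 = 1.83

1.83 bits


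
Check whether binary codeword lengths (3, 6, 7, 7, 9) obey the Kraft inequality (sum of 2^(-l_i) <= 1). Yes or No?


Kraft sum = sum(2^(-l_i)) = 0.1582, need <= 1. Result: satisfied (a binary prefix-free code with these lengths exists)

Yes


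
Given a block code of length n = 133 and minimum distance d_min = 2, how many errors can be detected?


Detection capability = d_min - 1 = 2 - 1 = 1

1 errors


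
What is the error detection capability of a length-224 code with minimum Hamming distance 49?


Detection capability = d_min - 1 = 49 - 1 = 48

48 errors


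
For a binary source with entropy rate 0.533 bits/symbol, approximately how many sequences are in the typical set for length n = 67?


log2|A_typical| = nH = 67 * 0.533 = 35.711, so |A_typical| ~ 2^35.711 = 5.624e+10

5.624e+10


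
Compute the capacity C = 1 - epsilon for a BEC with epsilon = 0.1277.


C = 1 - epsilon = 1 - 0.1277 = 0.8723

0.8723 bits


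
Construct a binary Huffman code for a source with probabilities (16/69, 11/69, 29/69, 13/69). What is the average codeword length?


Huffman construction (repeatedly merge the two least-probable nodes; each merge adds 1 bit to every symbol beneath it): 11/69 + 13/69 = 8/23; 16/69 + 8/23 = 40/69; 29/69 + 40/69 = 1. Resulting codeword lengths (in the order the probabilities were given): (2, 3, 1, 3). L_avg = sum(p_i * l_i) = 16/69*2 + 11/69*3 + 29/69*1 + 13/69*3 = 133/69 = 1.9275

1.9275 bits


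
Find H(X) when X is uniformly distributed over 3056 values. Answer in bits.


H = log2(n) = log2(3056) = 11.5774

11.5774 bits


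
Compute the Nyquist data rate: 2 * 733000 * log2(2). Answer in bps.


Rate = 2 * B * log2(M) = 2 * 733000 * 1.0 = 1466000.0

1466000.0 bps


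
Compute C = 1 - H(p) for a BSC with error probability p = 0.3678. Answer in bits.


H(p) = -p*log2(p) - (1-p)*log2(1-p) = -0.3678*log2(0.3678) - 0.6322*log2(0.6322) = 0.530738 + 0.418230 = 0.949. C = 1 - H(p) = 1 - 0.949 = 0.051

0.051 bits


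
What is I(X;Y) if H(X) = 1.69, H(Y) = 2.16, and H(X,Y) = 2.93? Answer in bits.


I(X;Y) = H(X) + H(Y) - H(X,Y) = 1.69 + 2.16 - 2.93 = 0.92

0.92 bits


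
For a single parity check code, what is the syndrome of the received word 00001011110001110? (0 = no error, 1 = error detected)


Syndrome = XOR of all bits = 0 XOR 0 XOR 0 XOR 0 XOR 1 XOR 0 XOR 1 XOR 1 XOR 1 XOR 1 XOR 0 XOR 0 XOR 0 XOR 1 XOR 1 XOR 1 XOR 0 = 0

0


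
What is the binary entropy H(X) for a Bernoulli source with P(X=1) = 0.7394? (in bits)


H = -p*log2(p) - (1-p)*log2(1-p). -0.7394*log2(0.7394) = 0.322063; -0.2606*log2(0.2606) = 0.505588. H = 0.322063 + 0.505588 = 0.8277

0.8277 bits


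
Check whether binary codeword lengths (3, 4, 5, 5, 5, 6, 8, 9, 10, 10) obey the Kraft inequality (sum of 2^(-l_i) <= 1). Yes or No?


Kraft sum = sum(2^(-l_i)) = 0.3047, need <= 1. Result: satisfied (a binary prefix-free code with these lengths exists)

Yes


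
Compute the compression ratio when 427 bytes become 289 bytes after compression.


Ratio = original / compressed = 427 / 289 = 1.4775

1.4775


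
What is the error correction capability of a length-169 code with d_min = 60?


Correction capability = floor((d-1)/2) = floor((60-1)/2) = 29

29 errors


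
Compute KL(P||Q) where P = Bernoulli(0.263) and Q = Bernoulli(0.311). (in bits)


KL = p*log2(p/q) + (1-p)*log2((1-p)/(1-q)) = 0.263*log2(0.263/0.311) + 0.737*log2(0.737/0.689) = 0.008

0.008 bits


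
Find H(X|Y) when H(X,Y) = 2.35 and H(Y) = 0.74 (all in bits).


H(X|Y) = H(X,Y) - H(Y) = 2.35 - 0.74 = 1.61

1.61 bits


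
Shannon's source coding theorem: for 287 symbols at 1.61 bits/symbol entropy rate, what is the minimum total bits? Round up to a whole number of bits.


Minimum bits >= n * H = 287 * 1.61 = 462.07, rounded up to a whole number of bits = 463

463 bits


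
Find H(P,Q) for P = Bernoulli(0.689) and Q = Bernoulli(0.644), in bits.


H(P,Q) = -p*log2(q) - (1-p)*log2(1-q). -0.689*log2(0.644) = 0.437424; -0.311*log2(0.356) = 0.463406. H(P,Q) = 0.437424 + 0.463406 = 0.9008

0.9008 bits


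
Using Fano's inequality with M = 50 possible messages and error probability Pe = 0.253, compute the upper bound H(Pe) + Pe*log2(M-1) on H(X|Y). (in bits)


H(Pe) = -Pe*log2(Pe) - (1-Pe)*log2(1-Pe) = -0.253*log2(0.253) - 0.747*log2(0.747) = 0.501646 + 0.314352 = 0.816. Pe*log2(M-1) = 0.253*log2(49) = 1.420522. Bound = H(Pe) + Pe*log2(M-1) = 0.501646 + 0.314352 + 1.420522 = 2.2365

2.2365 bits


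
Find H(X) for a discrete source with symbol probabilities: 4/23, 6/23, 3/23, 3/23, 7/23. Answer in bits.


H = -sum(p_i * log2(p_i)). Terms: -(4/23)*log2(4/23) = 0.438880; -(6/23)*log2(6/23) = 0.505722; -(3/23)*log2(3/23) = 0.383296; -(3/23)*log2(3/23) = 0.383296; -(7/23)*log2(7/23) = 0.522324. H = 0.438880 + 0.505722 + 0.383296 + 0.383296 + 0.522324 = 2.2335

2.2335 bits


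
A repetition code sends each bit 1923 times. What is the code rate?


Rate = k/n = 1/1923

1/1923


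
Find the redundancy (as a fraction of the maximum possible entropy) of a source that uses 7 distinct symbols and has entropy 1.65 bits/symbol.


H_max = log2(K) = log2(7) = 2.8074 bits/symbol. Redundancy = 1 - H/H_max = 1 - 1.65/2.8074 = 1 - 0.5877 = 0.4123

0.4123


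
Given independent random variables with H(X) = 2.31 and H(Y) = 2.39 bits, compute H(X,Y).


For independent variables, H(X,Y) = H(X) + H(Y) = 2.31 + 2.39 = 4.7

4.7 bits


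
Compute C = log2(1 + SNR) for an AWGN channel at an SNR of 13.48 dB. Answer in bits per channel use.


SNR_linear = 10^(13.48/10) = 22.2844; C = log2(1 + SNR_linear) = log2(1 + 22.2844) = 4.5413

4.5413 bits/channel use


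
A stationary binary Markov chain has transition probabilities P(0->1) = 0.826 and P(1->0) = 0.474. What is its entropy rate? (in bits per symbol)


Stationary distribution: pi_0 = p10/(p01+p10) = 0.3646, pi_1 = 0.6354. Entropy rate H' = pi_0*H(p01) + pi_1*H(p10) = 0.3646*0.6668 + 0.6354*0.998 = 0.8773

0.8773 bits/symbol


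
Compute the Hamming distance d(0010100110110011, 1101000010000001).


Count differing positions: ^ ^ ^ ^ ^ . . ^ . . ^ ^ . . ^ . = 9 differences

9


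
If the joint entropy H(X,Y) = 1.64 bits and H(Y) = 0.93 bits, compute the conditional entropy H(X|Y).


H(X|Y) = H(X,Y) - H(Y) = 1.64 - 0.93 = 0.71

0.71 bits


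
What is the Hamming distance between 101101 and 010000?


Count differing positions: ^ ^ ^ ^ . ^ = 5 differences

5


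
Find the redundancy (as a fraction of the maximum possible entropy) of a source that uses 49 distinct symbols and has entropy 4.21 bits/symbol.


H_max = log2(K) = log2(49) = 5.6147 bits/symbol. Redundancy = 1 - H/H_max = 1 - 4.21/5.6147 = 1 - 0.7498 = 0.2502

0.2502


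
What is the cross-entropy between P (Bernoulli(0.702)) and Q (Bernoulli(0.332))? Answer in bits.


H(P,Q) = -p*log2(q) - (1-p)*log2(1-q). -0.702*log2(0.332) = 1.116703; -0.298*log2(0.668) = 0.173460. H(P,Q) = 1.116703 + 0.173460 = 1.2902

1.2902 bits


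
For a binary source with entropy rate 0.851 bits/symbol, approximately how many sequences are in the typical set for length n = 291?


log2|A_typical| = nH = 291 * 0.851 = 247.641, so |A_typical| ~ 2^247.641 = 3.527e+74

3.527e+74


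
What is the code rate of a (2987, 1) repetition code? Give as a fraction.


Rate = k/n = 1/2987

1/2987


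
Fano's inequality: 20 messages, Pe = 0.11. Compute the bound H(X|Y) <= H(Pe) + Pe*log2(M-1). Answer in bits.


H(Pe) = -Pe*log2(Pe) - (1-Pe)*log2(1-Pe) = -0.11*log2(0.11) - 0.89*log2(0.89) = 0.350287 + 0.149629 = 0.4999. Pe*log2(M-1) = 0.11*log2(19) = 0.467272. Bound = H(Pe) + Pe*log2(M-1) = 0.350287 + 0.149629 + 0.467272 = 0.9672

0.9672 bits


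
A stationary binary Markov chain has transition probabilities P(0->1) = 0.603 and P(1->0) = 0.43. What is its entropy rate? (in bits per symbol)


Stationary distribution: pi_0 = p10/(p01+p10) = 0.4163, pi_1 = 0.5837. Entropy rate H' = pi_0*H(p01) + pi_1*H(p10) = 0.4163*0.9692 + 0.5837*0.9858 = 0.9789

0.9789 bits/symbol


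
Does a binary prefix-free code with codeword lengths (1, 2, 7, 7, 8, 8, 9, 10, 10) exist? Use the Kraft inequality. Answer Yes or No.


Kraft sum = sum(2^(-l_i)) = 0.7773, need <= 1. Result: satisfied (a binary prefix-free code with these lengths exists)

Yes


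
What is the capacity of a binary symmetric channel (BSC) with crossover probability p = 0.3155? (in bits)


H(p) = -p*log2(p) - (1-p)*log2(1-p) = -0.3155*log2(0.3155) - 0.6845*log2(0.6845) = 0.525083 + 0.374338 = 0.8994. C = 1 - H(p) = 1 - 0.8994 = 0.1006

0.1006 bits


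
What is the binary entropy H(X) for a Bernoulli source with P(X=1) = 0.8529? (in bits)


H = -p*log2(p) - (1-p)*log2(1-p). -0.8529*log2(0.8529) = 0.195784; -0.1471*log2(0.1471) = 0.406751. H = 0.195784 + 0.406751 = 0.6025

0.6025 bits


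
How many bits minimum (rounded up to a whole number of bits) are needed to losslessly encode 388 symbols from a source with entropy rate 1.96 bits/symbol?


Minimum bits >= n * H = 388 * 1.96 = 760.48, rounded up to a whole number of bits = 761

761 bits


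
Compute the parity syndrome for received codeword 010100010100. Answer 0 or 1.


Syndrome = XOR of all bits = 0 XOR 1 XOR 0 XOR 1 XOR 0 XOR 0 XOR 0 XOR 1 XOR 0 XOR 1 XOR 0 XOR 0 = 0

0
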